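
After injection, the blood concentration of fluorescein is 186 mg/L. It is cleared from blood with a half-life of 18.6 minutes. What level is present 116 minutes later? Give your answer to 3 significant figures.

Number of half-lives: n = 116/18.6 ≈ 6.2366.
Remaining = 186 × (1/2)^6.2366 = 186 × 0.013262 ≈ 2.4667 mg/L.

2.47 mg/L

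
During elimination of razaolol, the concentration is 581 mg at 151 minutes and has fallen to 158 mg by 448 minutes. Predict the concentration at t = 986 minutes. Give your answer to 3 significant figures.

Over Δt = 448 − 151 = 297 minutes, the level fell by a factor of 581/158 ≈ 3.6772.
n = log₂(3.6772) ≈ 1.8786 half-lives, so t½ = 297/1.8786 ≈ 158.1 minutes.
From t = 448 to t = 986: 158 × (1/2)^((986−448)/158.1) ≈ 14.937 mg.

14.9 mg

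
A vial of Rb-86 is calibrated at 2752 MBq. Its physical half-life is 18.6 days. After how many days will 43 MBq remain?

111.6 days

43/2752 = 1/64, so 6 half-lives have elapsed.
t = 6 × 18.6 = 111.6 days.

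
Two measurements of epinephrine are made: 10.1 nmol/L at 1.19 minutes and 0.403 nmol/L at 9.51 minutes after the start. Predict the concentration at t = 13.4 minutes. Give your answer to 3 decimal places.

0.089 nmol/L

Over Δt = 9.51 − 1.19 = 8.32 minutes, the level fell by a factor of 10.1/0.403 ≈ 25.062.
n = log₂(25.062) ≈ 4.6474 half-lives, so t½ = 8.32/4.6474 ≈ 1.7902 minutes.
From t = 9.51 to t = 13.4: 0.403 × (1/2)^((13.4−9.51)/1.7902) ≈ 0.089371 nmol/L.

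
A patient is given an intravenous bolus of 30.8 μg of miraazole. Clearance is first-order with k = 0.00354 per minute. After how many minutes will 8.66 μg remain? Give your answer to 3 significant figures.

t½ = ln 2 / k = 0.69315 / 0.00354 ≈ 195.8 minutes.
Fraction remaining = 8.66/30.8 ≈ 0.28117.
n = log₂(30.8/8.66) = ln(3.5566)/ln 2 ≈ 1.8305 half-lives.
t = n × t½ = 1.8305 × 195.8 ≈ 358.42 minutes.

358 minutes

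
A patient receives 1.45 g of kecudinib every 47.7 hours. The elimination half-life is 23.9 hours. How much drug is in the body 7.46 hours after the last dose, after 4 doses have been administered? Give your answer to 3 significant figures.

The 4 doses were given 150.56, 102.86, 55.16, 7.46 hours ago.
Total = 1.45·(1/2)^(150.56/23.9) + 1.45·(1/2)^(102.86/23.9) + 1.45·(1/2)^(55.16/23.9) + 1.45·(1/2)^(7.46/23.9)
      = 0.018408 + 0.073418 + 0.29282 + 1.1679 ≈ 1.5526 g.

1.55 g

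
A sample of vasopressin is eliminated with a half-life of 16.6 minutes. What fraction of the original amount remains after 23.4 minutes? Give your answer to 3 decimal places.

0.376

n = 23.4/16.6 ≈ 1.4096 half-lives.
Fraction remaining = (1/2)^1.4096 ≈ 0.37641.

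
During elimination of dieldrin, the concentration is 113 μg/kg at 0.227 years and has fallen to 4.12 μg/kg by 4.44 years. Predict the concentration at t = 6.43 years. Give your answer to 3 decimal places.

0.862 μg/kg

Over Δt = 4.44 − 0.227 = 4.213 years, the level fell by a factor of 113/4.12 ≈ 27.427.
n = log₂(27.427) ≈ 4.7775 half-lives, so t½ = 4.213/4.7775 ≈ 0.88184 years.
From t = 4.44 to t = 6.43: 4.12 × (1/2)^((6.43−4.44)/0.88184) ≈ 0.86214 μg/kg.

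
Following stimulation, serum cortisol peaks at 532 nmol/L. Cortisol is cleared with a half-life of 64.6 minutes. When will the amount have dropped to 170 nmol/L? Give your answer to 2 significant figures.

Fraction remaining = 170/532 ≈ 0.31955.
n = log₂(532/170) = ln(3.1294)/ln 2 ≈ 1.6459 half-lives.
t = n × t½ = 1.6459 × 64.6 ≈ 106.32 minutes.

110 minutes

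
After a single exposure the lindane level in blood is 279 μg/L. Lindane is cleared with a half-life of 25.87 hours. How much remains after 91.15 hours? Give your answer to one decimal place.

Number of half-lives: n = 91.15/25.87 ≈ 3.5234.
Remaining = 279 × (1/2)^3.5234 = 279 × 0.086967 ≈ 24.264 μg/L.

24.3 μg/L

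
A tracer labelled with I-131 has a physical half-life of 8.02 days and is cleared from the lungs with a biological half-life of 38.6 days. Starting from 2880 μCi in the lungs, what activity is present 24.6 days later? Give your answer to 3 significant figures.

221 μCi

1/t_eff = 1/t_phys + 1/t_biol = 1/8.02 + 1/38.6 = 0.1506 per day.
t_eff = 8.02 × 38.6 / (8.02 + 38.6) ≈ 6.6403 days.
Remaining = 2880 × (1/2)^(24.6/6.6403) = 2880 × (1/2)^3.7046 ≈ 220.89 μCi.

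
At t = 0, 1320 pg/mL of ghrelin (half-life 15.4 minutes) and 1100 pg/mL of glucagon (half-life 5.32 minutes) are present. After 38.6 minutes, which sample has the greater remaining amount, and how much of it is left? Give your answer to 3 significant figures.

ghrelin: 1320 × (1/2)^2.5065 ≈ 232.3 pg/mL.
glucagon: 1100 × (1/2)^7.2556 ≈ 7.1983 pg/mL.
Ghrelin has more remaining, at ≈ 232.3 pg/mL.

ghrelin, 232 pg/mL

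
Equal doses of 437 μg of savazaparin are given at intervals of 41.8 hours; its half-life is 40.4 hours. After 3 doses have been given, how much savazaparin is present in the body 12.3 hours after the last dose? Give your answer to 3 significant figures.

The 3 doses were given 95.9, 54.1, 12.3 hours ago.
Total = 437·(1/2)^(95.9/40.4) + 437·(1/2)^(54.1/40.4) + 437·(1/2)^(12.3/40.4)
      = 84.316 + 172.73 + 353.86 ≈ 610.91 μg.

611 μg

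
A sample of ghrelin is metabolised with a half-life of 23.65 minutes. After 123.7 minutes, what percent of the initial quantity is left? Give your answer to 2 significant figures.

2.7%

n = 123.7/23.65 ≈ 5.2304 half-lives.
Fraction remaining = (1/2)^5.2304 ≈ 0.026637, i.e. 2.6637%.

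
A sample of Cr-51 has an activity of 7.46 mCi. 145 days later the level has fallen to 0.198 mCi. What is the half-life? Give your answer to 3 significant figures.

A/A₀ = 0.198/7.46 ≈ 0.026542.
n = log₂(37.677) ≈ 5.2356 half-lives elapsed in 145 days.
t½ = 145/5.2356 ≈ 27.695 days.

27.7 days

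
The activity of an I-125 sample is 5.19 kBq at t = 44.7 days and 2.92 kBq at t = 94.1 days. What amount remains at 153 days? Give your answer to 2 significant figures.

1.5 kBq

Over Δt = 94.1 − 44.7 = 49.4 days, the level fell by a factor of 5.19/2.92 ≈ 1.7774.
n = log₂(1.7774) ≈ 0.82977 half-lives, so t½ = 49.4/0.82977 ≈ 59.535 days.
From t = 94.1 to t = 153: 2.92 × (1/2)^((153−94.1)/59.535) ≈ 1.4708 kBq.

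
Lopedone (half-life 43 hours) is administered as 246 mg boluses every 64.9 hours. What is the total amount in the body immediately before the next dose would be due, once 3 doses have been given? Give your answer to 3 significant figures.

127 mg

The 3 doses were given 194.7, 129.8, 64.9 hours ago.
Total = 246·(1/2)^(194.7/43) + 246·(1/2)^(129.8/43) + 246·(1/2)^(64.9/43)
      = 10.663 + 30.356 + 86.415 ≈ 127.43 mg.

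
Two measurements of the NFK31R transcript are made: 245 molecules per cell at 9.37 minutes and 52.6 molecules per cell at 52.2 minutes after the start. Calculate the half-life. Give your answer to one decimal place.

Over Δt = 52.2 − 9.37 = 42.83 minutes, the level fell by a factor of 245/52.6 ≈ 4.6578.
n = log₂(4.6578) ≈ 2.2196 half-lives, so t½ = 42.83/2.2196 ≈ 19.296 minutes.

19.3 minutes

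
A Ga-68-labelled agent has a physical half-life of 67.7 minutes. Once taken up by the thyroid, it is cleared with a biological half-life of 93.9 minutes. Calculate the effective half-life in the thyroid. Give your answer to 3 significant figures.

1/t_eff = 1/t_phys + 1/t_biol = 1/67.7 + 1/93.9 = 0.025421 per minute.
t_eff = 67.7 × 93.9 / (67.7 + 93.9) ≈ 39.338 minutes.

39.3 minutes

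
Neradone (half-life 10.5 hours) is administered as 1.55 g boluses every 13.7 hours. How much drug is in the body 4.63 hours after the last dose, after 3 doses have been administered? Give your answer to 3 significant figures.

1.79 g

The 3 doses were given 32.03, 18.33, 4.63 hours ago.
Total = 1.55·(1/2)^(32.03/10.5) + 1.55·(1/2)^(18.33/10.5) + 1.55·(1/2)^(4.63/10.5)
      = 0.18709 + 0.46219 + 1.1418 ≈ 1.7911 g.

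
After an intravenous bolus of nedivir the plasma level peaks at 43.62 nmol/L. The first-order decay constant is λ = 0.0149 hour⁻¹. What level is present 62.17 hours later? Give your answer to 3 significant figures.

t½ = ln 2 / λ = 0.69315 / 0.0149 ≈ 46.52 hours.
Number of half-lives: n = 62.17/46.52 ≈ 1.3364.
Remaining = 43.62 × (1/2)^1.3364 = 43.62 × 0.396 ≈ 17.274 nmol/L.

17.3 nmol/L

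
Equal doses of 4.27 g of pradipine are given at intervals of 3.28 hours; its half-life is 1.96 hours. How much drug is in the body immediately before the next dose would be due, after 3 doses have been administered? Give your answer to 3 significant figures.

The 3 doses were given 9.84, 6.56, 3.28 hours ago.
Total = 4.27·(1/2)^(9.84/1.96) + 4.27·(1/2)^(6.56/1.96) + 4.27·(1/2)^(3.28/1.96)
      = 0.13156 + 0.41966 + 1.3386 ≈ 1.8899 g.

1.89 g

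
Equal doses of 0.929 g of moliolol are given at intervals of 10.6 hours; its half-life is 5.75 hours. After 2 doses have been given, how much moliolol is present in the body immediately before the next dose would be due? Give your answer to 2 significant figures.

0.33 g

The 2 doses were given 21.2, 10.6 hours ago.
Total = 0.929·(1/2)^(21.2/5.75) + 0.929·(1/2)^(10.6/5.75)
      = 0.072133 + 0.25887 ≈ 0.331 g.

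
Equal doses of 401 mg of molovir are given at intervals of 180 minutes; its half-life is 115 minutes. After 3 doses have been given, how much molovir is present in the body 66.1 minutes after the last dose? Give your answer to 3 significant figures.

391 mg

The 3 doses were given 426.1, 246.1, 66.1 minutes ago.
Total = 401·(1/2)^(426.1/115) + 401·(1/2)^(246.1/115) + 401·(1/2)^(66.1/115)
      = 30.744 + 90.979 + 269.23 ≈ 390.95 mg.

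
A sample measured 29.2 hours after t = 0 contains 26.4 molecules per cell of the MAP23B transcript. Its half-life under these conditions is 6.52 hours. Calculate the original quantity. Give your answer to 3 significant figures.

589 molecules per cell

Number of half-lives elapsed: n = 29.2/6.52 ≈ 4.4785.
A₀ = A × 2^n = 26.4 × 2^4.4785 = 26.4 × 22.293 ≈ 588.54 molecules per cell.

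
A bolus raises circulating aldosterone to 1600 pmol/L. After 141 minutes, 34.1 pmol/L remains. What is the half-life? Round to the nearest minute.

A/A₀ = 34.1/1600 ≈ 0.021313.
n = log₂(46.921) ≈ 5.5522 half-lives elapsed in 141 minutes.
t½ = 141/5.5522 ≈ 25.396 minutes.

25 minutes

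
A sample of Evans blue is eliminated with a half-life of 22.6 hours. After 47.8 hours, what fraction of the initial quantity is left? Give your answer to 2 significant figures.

0.23

n = 47.8/22.6 ≈ 2.115 half-lives.
Fraction remaining = (1/2)^2.115 ≈ 0.23084.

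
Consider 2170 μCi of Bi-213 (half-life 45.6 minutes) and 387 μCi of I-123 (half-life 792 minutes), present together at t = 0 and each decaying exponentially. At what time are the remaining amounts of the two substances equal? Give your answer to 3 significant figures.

Set 2170·(1/2)^(t/45.6) = 387·(1/2)^(t/792).
Taking log₂: log₂(2170/387) = t·(1/45.6 − 1/792).
log₂(5.6072) = 2.4873; 1/45.6 − 1/792 = 0.020667.
t = 2.4873 / 0.020667 ≈ 120.35 minutes.

120 minutes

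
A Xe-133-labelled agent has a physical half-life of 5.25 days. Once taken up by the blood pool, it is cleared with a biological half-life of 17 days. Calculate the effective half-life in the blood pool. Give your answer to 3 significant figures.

4.01 days

1/t_eff = 1/t_phys + 1/t_biol = 1/5.25 + 1/17 = 0.2493 per day.
t_eff = 5.25 × 17 / (5.25 + 17) ≈ 4.0112 days.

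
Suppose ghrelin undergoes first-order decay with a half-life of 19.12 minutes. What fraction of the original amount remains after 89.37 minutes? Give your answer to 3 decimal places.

n = 89.37/19.12 ≈ 4.6742 half-lives.
Fraction remaining = (1/2)^4.6742 ≈ 0.039168.

0.039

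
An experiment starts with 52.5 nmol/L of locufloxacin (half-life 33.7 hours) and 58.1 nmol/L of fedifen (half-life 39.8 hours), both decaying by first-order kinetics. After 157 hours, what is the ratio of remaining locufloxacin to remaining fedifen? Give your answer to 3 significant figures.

0.551

locufloxacin: 52.5 × (1/2)^(157/33.7) = 52.5 × (1/2)^4.6588 ≈ 2.0784 nmol/L.
fedifen: 58.1 × (1/2)^(157/39.8) = 58.1 × (1/2)^3.9447 ≈ 3.7731 nmol/L.
Ratio ≈ 2.0784 / 3.7731 ≈ 0.55086.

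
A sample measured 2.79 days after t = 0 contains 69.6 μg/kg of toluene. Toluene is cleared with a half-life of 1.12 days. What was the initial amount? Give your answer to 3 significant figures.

391 μg/kg

Number of half-lives elapsed: n = 2.79/1.12 ≈ 2.4911.
A₀ = A × 2^n = 69.6 × 2^2.4911 = 69.6 × 5.622 ≈ 391.29 μg/kg.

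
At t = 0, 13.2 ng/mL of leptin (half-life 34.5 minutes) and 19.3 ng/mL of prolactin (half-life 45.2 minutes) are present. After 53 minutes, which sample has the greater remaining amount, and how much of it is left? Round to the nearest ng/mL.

leptin: 13.2 × (1/2)^1.5362 ≈ 4.5512 ng/mL.
prolactin: 19.3 × (1/2)^1.1726 ≈ 8.5621 ng/mL.
Prolactin has more remaining, at ≈ 8.5621 ng/mL.

prolactin, 9 ng/mL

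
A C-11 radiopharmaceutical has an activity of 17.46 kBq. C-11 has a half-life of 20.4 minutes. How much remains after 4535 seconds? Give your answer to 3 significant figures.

1.34 kBq

Convert the elapsed time: 4535 seconds = 75.5833 minutes.
Number of half-lives: n = 75.5833/20.4 ≈ 3.7051.
Remaining = 17.46 × (1/2)^3.7051 = 17.46 × 0.076677 ≈ 1.3388 kBq.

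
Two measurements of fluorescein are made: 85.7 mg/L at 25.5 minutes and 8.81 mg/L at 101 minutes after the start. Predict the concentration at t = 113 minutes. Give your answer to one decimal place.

Over Δt = 101 − 25.5 = 75.5 minutes, the level fell by a factor of 85.7/8.81 ≈ 9.7276.
n = log₂(9.7276) ≈ 3.2821 half-lives, so t½ = 75.5/3.2821 ≈ 23.004 minutes.
From t = 101 to t = 113: 8.81 × (1/2)^((113−101)/23.004) ≈ 6.1368 mg/L.

6.1 mg/L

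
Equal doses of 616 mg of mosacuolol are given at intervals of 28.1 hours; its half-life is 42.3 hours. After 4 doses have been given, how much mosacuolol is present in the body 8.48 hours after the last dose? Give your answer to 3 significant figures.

1220 mg

The 4 doses were given 92.78, 64.68, 36.58, 8.48 hours ago.
Total = 616·(1/2)^(92.78/42.3) + 616·(1/2)^(64.68/42.3) + 616·(1/2)^(36.58/42.3) + 616·(1/2)^(8.48/42.3)
      = 134.68 + 213.44 + 338.27 + 536.08 ≈ 1222.5 mg.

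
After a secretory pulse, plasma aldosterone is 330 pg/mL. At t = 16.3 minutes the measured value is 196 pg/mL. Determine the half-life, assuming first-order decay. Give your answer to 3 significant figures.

A/A₀ = 196/330 ≈ 0.59394.
n = log₂(1.6837) ≈ 0.75161 half-lives elapsed in 16.3 minutes.
t½ = 16.3/0.75161 ≈ 21.687 minutes.

21.7 minutes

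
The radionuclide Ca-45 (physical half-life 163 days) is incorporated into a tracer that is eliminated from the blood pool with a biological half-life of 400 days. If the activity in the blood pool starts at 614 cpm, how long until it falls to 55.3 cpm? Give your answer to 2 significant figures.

1/t_eff = 1/t_phys + 1/t_biol = 1/163 + 1/400 = 0.008635 per day.
t_eff = 163 × 400 / (163 + 400) ≈ 115.81 days.
n = log₂(614/55.3) ≈ 3.4729; t = 3.4729 × 115.81 ≈ 402.19 days.

400 days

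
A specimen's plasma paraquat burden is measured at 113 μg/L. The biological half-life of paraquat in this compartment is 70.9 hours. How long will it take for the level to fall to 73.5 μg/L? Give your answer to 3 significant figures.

44.0 hours

Fraction remaining = 73.5/113 ≈ 0.65044.
n = log₂(113/73.5) = ln(1.5374)/ln 2 ≈ 0.62051 half-lives.
t = n × t½ = 0.62051 × 70.9 ≈ 43.994 hours.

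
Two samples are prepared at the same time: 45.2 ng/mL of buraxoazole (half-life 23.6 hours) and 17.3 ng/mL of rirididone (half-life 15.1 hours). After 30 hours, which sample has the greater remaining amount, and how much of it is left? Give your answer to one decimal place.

buraxoazole, 18.7 ng/mL

buraxoazole: 45.2 × (1/2)^1.2712 ≈ 18.727 ng/mL.
rirididone: 17.3 × (1/2)^1.9868 ≈ 4.3649 ng/mL.
Buraxoazole has more remaining, at ≈ 18.727 ng/mL.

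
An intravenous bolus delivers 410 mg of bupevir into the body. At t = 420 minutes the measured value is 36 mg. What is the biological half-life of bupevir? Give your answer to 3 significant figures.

A/A₀ = 36/410 ≈ 0.087805.
n = log₂(11.389) ≈ 3.5096 half-lives elapsed in 420 minutes.
t½ = 420/3.5096 ≈ 119.67 minutes.

120 minutes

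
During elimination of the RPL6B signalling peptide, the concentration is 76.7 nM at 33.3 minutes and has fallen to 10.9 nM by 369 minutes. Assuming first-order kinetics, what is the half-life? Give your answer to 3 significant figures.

119 minutes

Over Δt = 369 − 33.3 = 335.7 minutes, the level fell by a factor of 76.7/10.9 ≈ 7.0367.
n = log₂(7.0367) ≈ 2.8149 half-lives, so t½ = 335.7/2.8149 ≈ 119.26 minutes.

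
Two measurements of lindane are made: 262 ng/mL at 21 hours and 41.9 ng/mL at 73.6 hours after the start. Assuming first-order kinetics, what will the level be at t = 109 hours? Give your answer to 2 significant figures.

Over Δt = 73.6 − 21 = 52.6 hours, the level fell by a factor of 262/41.9 ≈ 6.253.
n = log₂(6.253) ≈ 2.6445 half-lives, so t½ = 52.6/2.6445 ≈ 19.89 hours.
From t = 73.6 to t = 109: 41.9 × (1/2)^((109−73.6)/19.89) ≈ 12.202 ng/mL.

12 ng/mL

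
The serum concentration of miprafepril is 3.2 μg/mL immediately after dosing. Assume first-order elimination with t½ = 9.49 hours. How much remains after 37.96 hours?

0.2 μg/mL

Elapsed time is 4 half-lives (37.96/9.49).
Each half-life halves the amount: 3.2 × (1/2)^4 = 3.2/16 = 0.2 μg/mL.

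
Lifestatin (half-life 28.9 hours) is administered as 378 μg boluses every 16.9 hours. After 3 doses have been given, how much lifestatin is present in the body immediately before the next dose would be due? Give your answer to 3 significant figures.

The 3 doses were given 50.7, 33.8, 16.9 hours ago.
Total = 378·(1/2)^(50.7/28.9) + 378·(1/2)^(33.8/28.9) + 378·(1/2)^(16.9/28.9)
      = 112.04 + 168.04 + 252.03 ≈ 532.12 μg.

532 μg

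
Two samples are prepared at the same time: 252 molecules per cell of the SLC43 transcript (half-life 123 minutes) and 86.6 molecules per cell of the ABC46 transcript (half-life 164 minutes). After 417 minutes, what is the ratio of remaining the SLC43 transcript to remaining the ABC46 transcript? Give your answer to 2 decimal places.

SLC43 transcript: 252 × (1/2)^(417/123) = 252 × (1/2)^3.3902 ≈ 24.035 molecules per cell.
ABC46 transcript: 86.6 × (1/2)^(417/164) = 86.6 × (1/2)^2.5427 ≈ 14.863 molecules per cell.
Ratio ≈ 24.035 / 14.863 ≈ 1.6171.

1.62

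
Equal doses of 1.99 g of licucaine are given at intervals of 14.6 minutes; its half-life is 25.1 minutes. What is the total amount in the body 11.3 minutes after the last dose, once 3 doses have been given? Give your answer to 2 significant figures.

3.1 g

The 3 doses were given 40.5, 25.9, 11.3 minutes ago.
Total = 1.99·(1/2)^(40.5/25.1) + 1.99·(1/2)^(25.9/25.1) + 1.99·(1/2)^(11.3/25.1)
      = 0.65032 + 0.97326 + 1.4566 ≈ 3.0801 g.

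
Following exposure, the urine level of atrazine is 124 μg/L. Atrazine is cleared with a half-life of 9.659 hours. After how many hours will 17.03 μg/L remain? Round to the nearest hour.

Fraction remaining = 17.03/124 ≈ 0.13734.
n = log₂(124/17.03) = ln(7.2813)/ln 2 ≈ 2.8642 half-lives.
t = n × t½ = 2.8642 × 9.659 ≈ 27.665 hours.

28 hours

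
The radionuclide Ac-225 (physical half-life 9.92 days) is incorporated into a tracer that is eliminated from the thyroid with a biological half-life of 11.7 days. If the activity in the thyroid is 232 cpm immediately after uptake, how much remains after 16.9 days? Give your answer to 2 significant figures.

26 cpm

1/t_eff = 1/t_phys + 1/t_biol = 1/9.92 + 1/11.7 = 0.18628 per day.
t_eff = 9.92 × 11.7 / (9.92 + 11.7) ≈ 5.3684 days.
Remaining = 232 × (1/2)^(16.9/5.3684) = 232 × (1/2)^3.1481 ≈ 26.171 cpm.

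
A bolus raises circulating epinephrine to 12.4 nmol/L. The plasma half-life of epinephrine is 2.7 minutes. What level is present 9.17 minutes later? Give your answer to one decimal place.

Number of half-lives: n = 9.17/2.7 ≈ 3.3963.
Remaining = 12.4 × (1/2)^3.3963 = 12.4 × 0.094976 ≈ 1.1777 nmol/L.

1.2 nmol/L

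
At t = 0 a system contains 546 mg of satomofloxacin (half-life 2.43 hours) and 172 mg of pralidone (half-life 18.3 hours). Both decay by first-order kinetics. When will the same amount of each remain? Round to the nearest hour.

5 hours

Set 546·(1/2)^(t/2.43) = 172·(1/2)^(t/18.3).
Taking log₂: log₂(546/172) = t·(1/2.43 − 1/18.3).
log₂(3.1744) = 1.6665; 1/2.43 − 1/18.3 = 0.35688.
t = 1.6665 / 0.35688 ≈ 4.6696 hours.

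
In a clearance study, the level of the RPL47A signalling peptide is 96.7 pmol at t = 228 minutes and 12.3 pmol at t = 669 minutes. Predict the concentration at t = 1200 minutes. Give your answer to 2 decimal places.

Over Δt = 669 − 228 = 441 minutes, the level fell by a factor of 96.7/12.3 ≈ 7.8618.
n = log₂(7.8618) ≈ 2.9749 half-lives, so t½ = 441/2.9749 ≈ 148.24 minutes.
From t = 669 to t = 1200: 12.3 × (1/2)^((1200−669)/148.24) ≈ 1.0271 pmol.

1.03 pmol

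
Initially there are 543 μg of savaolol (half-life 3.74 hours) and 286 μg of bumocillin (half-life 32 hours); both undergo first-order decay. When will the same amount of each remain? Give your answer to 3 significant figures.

Set 543·(1/2)^(t/3.74) = 286·(1/2)^(t/32).
Taking log₂: log₂(543/286) = t·(1/3.74 − 1/32).
log₂(1.8986) = 0.92494; 1/3.74 − 1/32 = 0.23613.
t = 0.92494 / 0.23613 ≈ 3.9171 hours.

3.92 hours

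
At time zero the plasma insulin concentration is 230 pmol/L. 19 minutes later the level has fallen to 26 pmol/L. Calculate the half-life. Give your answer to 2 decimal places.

6.04 minutes

A/A₀ = 26/230 ≈ 0.11304.
n = log₂(8.8462) ≈ 3.1451 half-lives elapsed in 19 minutes.
t½ = 19/3.1451 ≈ 6.0412 minutes.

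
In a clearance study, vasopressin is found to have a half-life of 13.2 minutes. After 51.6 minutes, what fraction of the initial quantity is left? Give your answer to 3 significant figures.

0.0666

n = 51.6/13.2 ≈ 3.9091 half-lives.
Fraction remaining = (1/2)^3.9091 ≈ 0.066565.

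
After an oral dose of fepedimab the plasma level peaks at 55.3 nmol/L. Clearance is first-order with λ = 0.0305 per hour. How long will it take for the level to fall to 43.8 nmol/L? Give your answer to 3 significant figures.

7.64 hours

t½ = ln 2 / λ = 0.69315 / 0.0305 ≈ 22.726 hours.
Fraction remaining = 43.8/55.3 ≈ 0.79204.
n = log₂(55.3/43.8) = ln(1.2626)/ln 2 ≈ 0.33635 half-lives.
t = n × t½ = 0.33635 × 22.726 ≈ 7.6439 hours.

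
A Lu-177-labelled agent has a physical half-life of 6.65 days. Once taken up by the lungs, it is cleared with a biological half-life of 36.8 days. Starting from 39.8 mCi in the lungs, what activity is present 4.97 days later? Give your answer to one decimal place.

1/t_eff = 1/t_phys + 1/t_biol = 1/6.65 + 1/36.8 = 0.17755 per day.
t_eff = 6.65 × 36.8 / (6.65 + 36.8) ≈ 5.6322 days.
Remaining = 39.8 × (1/2)^(4.97/5.6322) = 39.8 × (1/2)^0.88242 ≈ 21.59 mCi.

21.6 mCi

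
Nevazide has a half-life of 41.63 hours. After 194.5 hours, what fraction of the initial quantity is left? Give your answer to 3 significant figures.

0.0392

n = 194.5/41.63 ≈ 4.6721 half-lives.
Fraction remaining = (1/2)^4.6721 ≈ 0.039224.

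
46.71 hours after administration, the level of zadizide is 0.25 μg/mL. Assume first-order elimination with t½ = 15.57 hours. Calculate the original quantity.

2 μg/mL

Number of half-lives elapsed: n = 46.71/15.57 ≈ 3.
A₀ = A × 2^n = 0.25 × 2^3 = 0.25 × 8 ≈ 2 μg/mL.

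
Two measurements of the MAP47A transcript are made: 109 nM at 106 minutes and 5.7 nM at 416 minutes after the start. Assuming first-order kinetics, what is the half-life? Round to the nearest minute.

73 minutes

Over Δt = 416 − 106 = 310 minutes, the level fell by a factor of 109/5.7 ≈ 19.123.
n = log₂(19.123) ≈ 4.2572 half-lives, so t½ = 310/4.2572 ≈ 72.817 minutes.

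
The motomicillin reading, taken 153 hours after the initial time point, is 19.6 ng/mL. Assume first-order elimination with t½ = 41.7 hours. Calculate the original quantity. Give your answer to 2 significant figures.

250 ng/mL

Number of half-lives elapsed: n = 153/41.7 ≈ 3.6691.
A₀ = A × 2^n = 19.6 × 2^3.6691 = 19.6 × 12.72 ≈ 249.32 ng/mL.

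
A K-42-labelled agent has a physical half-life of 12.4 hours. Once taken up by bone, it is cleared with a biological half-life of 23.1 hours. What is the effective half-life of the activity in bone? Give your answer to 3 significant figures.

8.07 hours

1/t_eff = 1/t_phys + 1/t_biol = 1/12.4 + 1/23.1 = 0.12394 per hour.
t_eff = 12.4 × 23.1 / (12.4 + 23.1) ≈ 8.0687 hours.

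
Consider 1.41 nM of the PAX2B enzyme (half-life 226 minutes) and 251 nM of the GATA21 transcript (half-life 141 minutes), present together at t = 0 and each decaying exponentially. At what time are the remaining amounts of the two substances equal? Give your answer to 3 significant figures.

2800 minutes

Set 1.41·(1/2)^(t/226) = 251·(1/2)^(t/141).
Taking log₂: log₂(1.41/251) = t·(1/226 − 1/141).
log₂(0.0056175) = -7.4758; 1/226 − 1/141 = -0.0026674.
t = -7.4758 / -0.0026674 ≈ 2802.7 minutes.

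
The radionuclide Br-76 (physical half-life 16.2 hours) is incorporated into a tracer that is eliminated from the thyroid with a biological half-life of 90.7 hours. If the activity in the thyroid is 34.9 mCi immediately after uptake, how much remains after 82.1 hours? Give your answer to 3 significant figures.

1/t_eff = 1/t_phys + 1/t_biol = 1/16.2 + 1/90.7 = 0.072754 per hour.
t_eff = 16.2 × 90.7 / (16.2 + 90.7) ≈ 13.745 hours.
Remaining = 34.9 × (1/2)^(82.1/13.745) = 34.9 × (1/2)^5.9731 ≈ 0.55558 mCi.

0.556 mCi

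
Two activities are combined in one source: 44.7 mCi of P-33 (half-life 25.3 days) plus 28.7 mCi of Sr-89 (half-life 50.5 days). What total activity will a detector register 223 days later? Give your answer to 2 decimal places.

P-33: 44.7 × (1/2)^(223/25.3) = 44.7 × (1/2)^8.8142 ≈ 0.099302 mCi.
Sr-89: 28.7 × (1/2)^(223/50.5) = 28.7 × (1/2)^4.4158 ≈ 1.3446 mCi.
Total = 0.099302 + 1.3446 ≈ 1.4439 mCi.

1.44 mCi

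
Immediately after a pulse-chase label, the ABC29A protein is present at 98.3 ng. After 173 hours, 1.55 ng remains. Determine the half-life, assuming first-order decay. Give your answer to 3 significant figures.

28.9 hours

A/A₀ = 1.55/98.3 ≈ 0.015768.
n = log₂(63.419) ≈ 5.9869 half-lives elapsed in 173 hours.
t½ = 173/5.9869 ≈ 28.897 hours.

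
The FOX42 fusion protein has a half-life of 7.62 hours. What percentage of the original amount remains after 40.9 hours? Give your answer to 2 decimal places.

2.42%

n = 40.9/7.62 ≈ 5.3675 half-lives.
Fraction remaining = (1/2)^5.3675 ≈ 0.024223, i.e. 2.4223%.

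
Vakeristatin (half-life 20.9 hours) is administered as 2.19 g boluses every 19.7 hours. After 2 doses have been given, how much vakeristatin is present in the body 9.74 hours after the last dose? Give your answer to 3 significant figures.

2.41 g

The 2 doses were given 29.44, 9.74 hours ago.
Total = 2.19·(1/2)^(29.44/20.9) + 2.19·(1/2)^(9.74/20.9)
      = 0.82492 + 1.5855 ≈ 2.4104 g.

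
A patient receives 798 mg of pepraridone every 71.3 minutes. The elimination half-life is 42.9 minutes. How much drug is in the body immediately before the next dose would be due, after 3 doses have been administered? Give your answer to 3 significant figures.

357 mg

The 3 doses were given 213.9, 142.6, 71.3 minutes ago.
Total = 798·(1/2)^(213.9/42.9) + 798·(1/2)^(142.6/42.9) + 798·(1/2)^(71.3/42.9)
      = 25.18 + 79.685 + 252.17 ≈ 357.03 mg.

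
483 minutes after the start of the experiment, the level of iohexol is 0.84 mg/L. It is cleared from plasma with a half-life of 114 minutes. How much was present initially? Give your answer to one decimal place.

15.8 mg/L

Number of half-lives elapsed: n = 483/114 ≈ 4.2368.
A₀ = A × 2^n = 0.84 × 2^4.2368 = 0.84 × 18.855 ≈ 15.838 mg/L.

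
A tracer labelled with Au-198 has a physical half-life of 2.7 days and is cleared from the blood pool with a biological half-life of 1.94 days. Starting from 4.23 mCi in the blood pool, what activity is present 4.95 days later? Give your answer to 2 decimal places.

1/t_eff = 1/t_phys + 1/t_biol = 1/2.7 + 1/1.94 = 0.88583 per day.
t_eff = 2.7 × 1.94 / (2.7 + 1.94) ≈ 1.1289 days.
Remaining = 4.23 × (1/2)^(4.95/1.1289) = 4.23 × (1/2)^4.3849 ≈ 0.20247 mCi.

0.20 mCi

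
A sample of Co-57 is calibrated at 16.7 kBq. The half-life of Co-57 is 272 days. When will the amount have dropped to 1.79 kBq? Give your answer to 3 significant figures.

876 days

Fraction remaining = 1.79/16.7 ≈ 0.10719.
n = log₂(16.7/1.79) = ln(9.3296)/ln 2 ≈ 3.2218 half-lives.
t = n × t½ = 3.2218 × 272 ≈ 876.33 days.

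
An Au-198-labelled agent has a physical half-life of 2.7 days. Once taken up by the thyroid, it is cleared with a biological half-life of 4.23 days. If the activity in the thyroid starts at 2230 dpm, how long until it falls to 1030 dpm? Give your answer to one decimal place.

1.8 days

1/t_eff = 1/t_phys + 1/t_biol = 1/2.7 + 1/4.23 = 0.60678 per day.
t_eff = 2.7 × 4.23 / (2.7 + 4.23) ≈ 1.6481 days.
n = log₂(2230/1030) ≈ 1.1144; t = 1.1144 × 1.6481 ≈ 1.8366 days.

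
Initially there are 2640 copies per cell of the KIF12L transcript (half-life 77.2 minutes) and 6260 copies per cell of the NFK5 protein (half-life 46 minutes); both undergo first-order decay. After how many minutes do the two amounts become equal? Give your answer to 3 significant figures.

142 minutes

Set 2640·(1/2)^(t/77.2) = 6260·(1/2)^(t/46).
Taking log₂: log₂(2640/6260) = t·(1/77.2 − 1/46).
log₂(0.42173) = -1.2456; 1/77.2 − 1/46 = -0.0087858.
t = -1.2456 / -0.0087858 ≈ 141.78 minutes.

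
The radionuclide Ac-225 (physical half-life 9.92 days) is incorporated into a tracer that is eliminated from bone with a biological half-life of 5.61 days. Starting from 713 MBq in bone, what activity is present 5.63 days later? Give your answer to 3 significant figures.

1/t_eff = 1/t_phys + 1/t_biol = 1/9.92 + 1/5.61 = 0.27906 per day.
t_eff = 9.92 × 5.61 / (9.92 + 5.61) ≈ 3.5835 days.
Remaining = 713 × (1/2)^(5.63/3.5835) = 713 × (1/2)^1.5711 ≈ 239.96 MBq.

240 MBq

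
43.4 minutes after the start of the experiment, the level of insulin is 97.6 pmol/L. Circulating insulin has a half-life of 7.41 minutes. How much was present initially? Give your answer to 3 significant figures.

Number of half-lives elapsed: n = 43.4/7.41 ≈ 5.857.
A₀ = A × 2^n = 97.6 × 2^5.857 = 97.6 × 57.959 ≈ 5656.8 pmol/L.

5660 pmol/L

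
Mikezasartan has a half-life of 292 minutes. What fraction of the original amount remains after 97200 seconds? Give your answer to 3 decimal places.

97200 seconds = 1620 minutes.
n = 1620/292 ≈ 5.5479 half-lives.
Fraction remaining = (1/2)^5.5479 ≈ 0.021375.

0.021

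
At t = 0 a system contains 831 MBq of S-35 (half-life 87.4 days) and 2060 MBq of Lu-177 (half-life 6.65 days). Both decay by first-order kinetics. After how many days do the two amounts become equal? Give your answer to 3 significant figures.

9.43 days

Set 831·(1/2)^(t/87.4) = 2060·(1/2)^(t/6.65).
Taking log₂: log₂(831/2060) = t·(1/87.4 − 1/6.65).
log₂(0.4034) = -1.3097; 1/87.4 − 1/6.65 = -0.13893.
t = -1.3097 / -0.13893 ≈ 9.4269 days.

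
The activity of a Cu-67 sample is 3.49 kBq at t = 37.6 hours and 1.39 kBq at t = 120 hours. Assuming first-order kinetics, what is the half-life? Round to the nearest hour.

Over Δt = 120 − 37.6 = 82.4 hours, the level fell by a factor of 3.49/1.39 ≈ 2.5108.
n = log₂(2.5108) ≈ 1.3281 half-lives, so t½ = 82.4/1.3281 ≈ 62.042 hours.

62 hours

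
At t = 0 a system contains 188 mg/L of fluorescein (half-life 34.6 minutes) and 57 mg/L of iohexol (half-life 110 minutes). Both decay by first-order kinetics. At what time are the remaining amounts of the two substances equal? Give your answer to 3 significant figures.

86.9 minutes

Set 188·(1/2)^(t/34.6) = 57·(1/2)^(t/110).
Taking log₂: log₂(188/57) = t·(1/34.6 − 1/110).
log₂(3.2982) = 1.7217; 1/34.6 − 1/110 = 0.019811.
t = 1.7217 / 0.019811 ≈ 86.907 minutes.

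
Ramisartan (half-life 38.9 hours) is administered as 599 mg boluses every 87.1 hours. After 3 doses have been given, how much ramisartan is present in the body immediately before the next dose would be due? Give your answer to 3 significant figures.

The 3 doses were given 261.3, 174.2, 87.1 hours ago.
Total = 599·(1/2)^(261.3/38.9) + 599·(1/2)^(174.2/38.9) + 599·(1/2)^(87.1/38.9)
      = 5.693 + 26.876 + 126.88 ≈ 159.45 mg.

159 mg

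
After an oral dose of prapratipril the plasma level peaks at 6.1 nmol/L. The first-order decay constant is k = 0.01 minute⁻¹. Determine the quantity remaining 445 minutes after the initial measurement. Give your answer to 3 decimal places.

0.071 nmol/L

t½ = ln 2 / k = 0.69315 / 0.01 ≈ 69.315 minutes.
Number of half-lives: n = 445/69.315 ≈ 6.42.
Remaining = 6.1 × (1/2)^6.42 = 6.1 × 0.011679 ≈ 0.071239 nmol/L.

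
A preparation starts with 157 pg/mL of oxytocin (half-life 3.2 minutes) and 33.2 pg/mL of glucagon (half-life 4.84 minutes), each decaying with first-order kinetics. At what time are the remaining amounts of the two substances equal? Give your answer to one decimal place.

Set 157·(1/2)^(t/3.2) = 33.2·(1/2)^(t/4.84).
Taking log₂: log₂(157/33.2) = t·(1/3.2 − 1/4.84).
log₂(4.7289) = 2.2415; 1/3.2 − 1/4.84 = 0.10589.
t = 2.2415 / 0.10589 ≈ 21.169 minutes.

21.2 minutes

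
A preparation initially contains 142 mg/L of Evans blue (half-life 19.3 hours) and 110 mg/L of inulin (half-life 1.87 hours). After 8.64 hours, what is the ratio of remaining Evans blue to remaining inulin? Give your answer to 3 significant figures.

Evans blue: 142 × (1/2)^(8.64/19.3) = 142 × (1/2)^0.44767 ≈ 104.12 mg/L.
inulin: 110 × (1/2)^(8.64/1.87) = 110 × (1/2)^4.6203 ≈ 4.4724 mg/L.
Ratio ≈ 104.12 / 4.4724 ≈ 23.28.

23.3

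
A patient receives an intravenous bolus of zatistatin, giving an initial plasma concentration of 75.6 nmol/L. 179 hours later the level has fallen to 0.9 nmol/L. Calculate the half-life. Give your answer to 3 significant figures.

28.0 hours

A/A₀ = 0.9/75.6 ≈ 0.011905.
n = log₂(84) ≈ 6.3923 half-lives elapsed in 179 hours.
t½ = 179/6.3923 ≈ 28.002 hours.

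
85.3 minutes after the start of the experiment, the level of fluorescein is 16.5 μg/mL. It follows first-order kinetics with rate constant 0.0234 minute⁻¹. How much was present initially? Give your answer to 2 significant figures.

120 μg/mL

t½ = ln 2 / λ = 0.69315 / 0.0234 ≈ 29.622 minutes.
Number of half-lives elapsed: n = 85.3/29.622 ≈ 2.8796.
A₀ = A × 2^n = 16.5 × 2^2.8796 = 16.5 × 7.3597 ≈ 121.44 μg/mL.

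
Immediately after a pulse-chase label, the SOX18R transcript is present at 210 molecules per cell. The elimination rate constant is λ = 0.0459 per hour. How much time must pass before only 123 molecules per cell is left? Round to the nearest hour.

t½ = ln 2 / λ = 0.69315 / 0.0459 ≈ 15.101 hours.
Fraction remaining = 123/210 ≈ 0.58571.
n = log₂(210/123) = ln(1.7073)/ln 2 ≈ 0.77173 half-lives.
t = n × t½ = 0.77173 × 15.101 ≈ 11.654 hours.

12 hours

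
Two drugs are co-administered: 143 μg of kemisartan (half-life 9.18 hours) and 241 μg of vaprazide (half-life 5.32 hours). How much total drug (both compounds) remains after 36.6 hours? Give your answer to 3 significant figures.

kemisartan: 143 × (1/2)^(36.6/9.18) = 143 × (1/2)^3.9869 ≈ 9.0188 μg.
vaprazide: 241 × (1/2)^(36.6/5.32) = 241 × (1/2)^6.8797 ≈ 2.0465 μg.
Total = 9.0188 + 2.0465 ≈ 11.065 μg.

11.1 μg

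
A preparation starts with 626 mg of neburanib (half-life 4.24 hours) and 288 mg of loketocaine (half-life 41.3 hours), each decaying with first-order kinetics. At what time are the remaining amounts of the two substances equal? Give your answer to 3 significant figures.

5.29 hours

Set 626·(1/2)^(t/4.24) = 288·(1/2)^(t/41.3).
Taking log₂: log₂(626/288) = t·(1/4.24 − 1/41.3).
log₂(2.1736) = 1.1201; 1/4.24 − 1/41.3 = 0.21164.
t = 1.1201 / 0.21164 ≈ 5.2925 hours.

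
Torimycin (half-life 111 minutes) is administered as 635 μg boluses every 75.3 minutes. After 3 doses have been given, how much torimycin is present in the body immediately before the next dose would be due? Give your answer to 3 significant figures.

800 μg

The 3 doses were given 225.9, 150.6, 75.3 minutes ago.
Total = 635·(1/2)^(225.9/111) + 635·(1/2)^(150.6/111) + 635·(1/2)^(75.3/111)
      = 154.93 + 247.94 + 396.79 ≈ 799.66 μg.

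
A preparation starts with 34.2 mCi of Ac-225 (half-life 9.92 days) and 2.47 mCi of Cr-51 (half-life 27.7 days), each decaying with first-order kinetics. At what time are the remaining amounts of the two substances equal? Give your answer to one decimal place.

Set 34.2·(1/2)^(t/9.92) = 2.47·(1/2)^(t/27.7).
Taking log₂: log₂(34.2/2.47) = t·(1/9.92 − 1/27.7).
log₂(13.846) = 3.7914; 1/9.92 − 1/27.7 = 0.064705.
t = 3.7914 / 0.064705 ≈ 58.595 days.

58.6 days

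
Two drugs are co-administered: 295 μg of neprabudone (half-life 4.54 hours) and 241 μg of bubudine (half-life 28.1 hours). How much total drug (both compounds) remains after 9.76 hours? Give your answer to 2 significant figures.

260 μg

neprabudone: 295 × (1/2)^(9.76/4.54) = 295 × (1/2)^2.1498 ≈ 66.477 μg.
bubudine: 241 × (1/2)^(9.76/28.1) = 241 × (1/2)^0.34733 ≈ 189.43 μg.
Total = 66.477 + 189.43 ≈ 255.91 μg.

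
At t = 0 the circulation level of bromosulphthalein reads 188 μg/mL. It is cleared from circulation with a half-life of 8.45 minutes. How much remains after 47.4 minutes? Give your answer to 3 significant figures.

3.85 μg/mL

Number of half-lives: n = 47.4/8.45 ≈ 5.6095.
Remaining = 188 × (1/2)^5.6095 = 188 × 0.020482 ≈ 3.8507 μg/mL.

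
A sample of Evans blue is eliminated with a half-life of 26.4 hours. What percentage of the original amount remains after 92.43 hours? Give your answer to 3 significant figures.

n = 92.43/26.4 ≈ 3.5011 half-lives.
Fraction remaining = (1/2)^3.5011 ≈ 0.088319, i.e. 8.8319%.

8.83%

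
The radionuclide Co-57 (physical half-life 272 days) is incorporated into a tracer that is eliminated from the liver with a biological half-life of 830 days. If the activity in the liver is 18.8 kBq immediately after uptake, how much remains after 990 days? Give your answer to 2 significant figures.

1/t_eff = 1/t_phys + 1/t_biol = 1/272 + 1/830 = 0.0048813 per day.
t_eff = 272 × 830 / (272 + 830) ≈ 204.86 days.
Remaining = 18.8 × (1/2)^(990/204.86) = 18.8 × (1/2)^4.8325 ≈ 0.65984 kBq.

0.66 kBq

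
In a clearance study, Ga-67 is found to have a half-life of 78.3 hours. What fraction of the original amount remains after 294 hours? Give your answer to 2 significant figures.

n = 294/78.3 ≈ 3.7548 half-lives.
Fraction remaining = (1/2)^3.7548 ≈ 0.074079.

0.074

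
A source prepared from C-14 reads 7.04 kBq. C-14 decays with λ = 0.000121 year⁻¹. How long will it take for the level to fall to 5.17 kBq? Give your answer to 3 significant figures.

2550 years

t½ = ln 2 / λ = 0.69315 / 0.000121 ≈ 5728.5 years.
Fraction remaining = 5.17/7.04 ≈ 0.73438.
n = log₂(7.04/5.17) = ln(1.3617)/ln 2 ≈ 0.44541 half-lives.
t = n × t½ = 0.44541 × 5728.5 ≈ 2551.5 years.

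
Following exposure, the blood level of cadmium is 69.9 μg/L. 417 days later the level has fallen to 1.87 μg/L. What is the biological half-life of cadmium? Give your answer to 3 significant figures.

79.8 days

A/A₀ = 1.87/69.9 ≈ 0.026753.
n = log₂(37.38) ≈ 5.2242 half-lives elapsed in 417 days.
t½ = 417/5.2242 ≈ 79.821 days.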